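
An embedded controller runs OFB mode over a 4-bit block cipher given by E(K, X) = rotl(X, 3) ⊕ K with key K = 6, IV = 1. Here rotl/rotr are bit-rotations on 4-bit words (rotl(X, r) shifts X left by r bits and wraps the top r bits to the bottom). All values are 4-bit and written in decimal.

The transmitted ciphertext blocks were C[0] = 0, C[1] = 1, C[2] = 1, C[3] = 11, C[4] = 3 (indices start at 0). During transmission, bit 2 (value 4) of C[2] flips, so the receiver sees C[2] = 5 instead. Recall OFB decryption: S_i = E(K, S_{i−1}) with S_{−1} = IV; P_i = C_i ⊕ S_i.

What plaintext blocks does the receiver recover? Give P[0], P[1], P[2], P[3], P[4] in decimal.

P[0] = 14, P[1] = 0, P[2] = 11, P[3] = 10, P[4] = 13

Only C[2] changed, to 5. In OFB, a change in C_i flips the same bit in P_i only; the keystream is unaffected. Decrypting the received ciphertext:
P[0]: S = E(K, 1) = 14; 0 ⊕ 14 = 14.
P[1]: S = E(K, 14) = 1; 1 ⊕ 1 = 0.
P[2]: S = E(K, 1) = 14; 5 ⊕ 14 = 11.
P[3]: S = E(K, 14) = 1; 11 ⊕ 1 = 10.
P[4]: S = E(K, 1) = 14; 3 ⊕ 14 = 13.
Blocks that differ from the original plaintext: P[2].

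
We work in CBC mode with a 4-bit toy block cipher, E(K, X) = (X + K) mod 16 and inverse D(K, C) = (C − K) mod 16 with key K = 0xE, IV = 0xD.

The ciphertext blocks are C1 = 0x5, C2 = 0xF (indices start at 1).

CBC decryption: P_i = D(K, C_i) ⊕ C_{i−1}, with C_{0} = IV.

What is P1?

P1: D(K, 0x5) = 0x7; 0x7 ⊕ 0xD = 0xA.

P1 = 0xA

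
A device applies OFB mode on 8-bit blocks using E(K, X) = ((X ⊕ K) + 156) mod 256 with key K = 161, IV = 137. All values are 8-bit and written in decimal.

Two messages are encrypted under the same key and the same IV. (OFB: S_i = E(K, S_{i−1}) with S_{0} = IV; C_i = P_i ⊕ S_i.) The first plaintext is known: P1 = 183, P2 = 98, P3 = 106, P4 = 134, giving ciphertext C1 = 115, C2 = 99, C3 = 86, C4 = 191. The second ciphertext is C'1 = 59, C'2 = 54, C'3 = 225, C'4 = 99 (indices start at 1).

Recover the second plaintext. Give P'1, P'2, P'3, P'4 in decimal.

In OFB with a reused IV, both messages share the same keystream S_i, so C_i ⊕ C'_i = P_i ⊕ P'_i and thus P'_i = P_i ⊕ C_i ⊕ C'_i.
P'1: 183 ⊕ 115 ⊕ 59 = 255.
P'2: 98 ⊕ 99 ⊕ 54 = 55.
P'3: 106 ⊕ 86 ⊕ 225 = 221.
P'4: 134 ⊕ 191 ⊕ 99 = 90.

P'1 = 255, P'2 = 55, P'3 = 221, P'4 = 90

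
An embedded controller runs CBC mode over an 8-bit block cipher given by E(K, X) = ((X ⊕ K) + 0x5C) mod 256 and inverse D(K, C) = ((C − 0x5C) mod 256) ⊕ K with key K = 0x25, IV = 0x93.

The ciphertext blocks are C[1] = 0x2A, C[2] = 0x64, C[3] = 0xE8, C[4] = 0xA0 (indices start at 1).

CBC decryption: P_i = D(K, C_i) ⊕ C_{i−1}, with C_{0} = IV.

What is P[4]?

P[4] = 0x89

P[4]: D(K, 0xA0) = 0x61; 0x61 ⊕ 0xE8 = 0x89.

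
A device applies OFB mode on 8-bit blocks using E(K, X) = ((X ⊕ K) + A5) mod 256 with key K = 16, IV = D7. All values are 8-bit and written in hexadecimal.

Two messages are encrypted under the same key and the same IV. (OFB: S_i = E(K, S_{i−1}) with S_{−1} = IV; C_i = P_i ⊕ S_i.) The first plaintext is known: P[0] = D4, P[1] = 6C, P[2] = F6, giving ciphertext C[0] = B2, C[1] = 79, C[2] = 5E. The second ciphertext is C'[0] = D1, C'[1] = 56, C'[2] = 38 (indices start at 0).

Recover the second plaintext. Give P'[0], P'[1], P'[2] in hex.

In OFB with a reused IV, both messages share the same keystream S_i, so C_i ⊕ C'_i = P_i ⊕ P'_i and thus P'_i = P_i ⊕ C_i ⊕ C'_i.
P'[0]: D4 ⊕ B2 ⊕ D1 = B7.
P'[1]: 6C ⊕ 79 ⊕ 56 = 43.
P'[2]: F6 ⊕ 5E ⊕ 38 = 90.

P'[0] = B7, P'[1] = 43, P'[2] = 90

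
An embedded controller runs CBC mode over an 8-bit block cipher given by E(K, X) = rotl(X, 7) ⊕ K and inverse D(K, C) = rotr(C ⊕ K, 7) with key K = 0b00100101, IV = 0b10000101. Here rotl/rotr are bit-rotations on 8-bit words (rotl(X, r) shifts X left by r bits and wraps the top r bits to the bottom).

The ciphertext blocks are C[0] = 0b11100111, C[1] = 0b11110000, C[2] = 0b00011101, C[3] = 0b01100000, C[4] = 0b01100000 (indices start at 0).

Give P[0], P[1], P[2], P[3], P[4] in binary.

P[0] = 0b00000000, P[1] = 0b01001100, P[2] = 0b10000000, P[3] = 0b10010111, P[4] = 0b11101010

CBC decryption: P_i = D(K, C_i) ⊕ C_{i−1}, with C_{−1} = IV.
P[0]: D(K, 0b11100111) = 0b10000101; 0b10000101 ⊕ 0b10000101 = 0b00000000.
P[1]: D(K, 0b11110000) = 0b10101011; 0b10101011 ⊕ 0b11100111 = 0b01001100.
P[2]: D(K, 0b00011101) = 0b01110000; 0b01110000 ⊕ 0b11110000 = 0b10000000.
P[3]: D(K, 0b01100000) = 0b10001010; 0b10001010 ⊕ 0b00011101 = 0b10010111.
P[4]: D(K, 0b01100000) = 0b10001010; 0b10001010 ⊕ 0b01100000 = 0b11101010.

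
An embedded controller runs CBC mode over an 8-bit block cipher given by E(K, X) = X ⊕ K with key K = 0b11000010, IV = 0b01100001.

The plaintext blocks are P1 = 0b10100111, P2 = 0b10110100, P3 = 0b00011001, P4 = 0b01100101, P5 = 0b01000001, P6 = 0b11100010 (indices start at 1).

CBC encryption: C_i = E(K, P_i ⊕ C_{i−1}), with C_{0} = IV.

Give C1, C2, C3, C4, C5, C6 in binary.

C1 = 0b00000100, C2 = 0b01110010, C3 = 0b10101001, C4 = 0b00001110, C5 = 0b10001101, C6 = 0b10101101

C1: P1 ⊕ 0b01100001 = 0b11000110; E(K, 0b11000110) = 0b00000100.
C2: P2 ⊕ 0b00000100 = 0b10110000; E(K, 0b10110000) = 0b01110010.
C3: P3 ⊕ 0b01110010 = 0b01101011; E(K, 0b01101011) = 0b10101001.
C4: P4 ⊕ 0b10101001 = 0b11001100; E(K, 0b11001100) = 0b00001110.
C5: P5 ⊕ 0b00001110 = 0b01001111; E(K, 0b01001111) = 0b10001101.
C6: P6 ⊕ 0b10001101 = 0b01101111; E(K, 0b01101111) = 0b10101101.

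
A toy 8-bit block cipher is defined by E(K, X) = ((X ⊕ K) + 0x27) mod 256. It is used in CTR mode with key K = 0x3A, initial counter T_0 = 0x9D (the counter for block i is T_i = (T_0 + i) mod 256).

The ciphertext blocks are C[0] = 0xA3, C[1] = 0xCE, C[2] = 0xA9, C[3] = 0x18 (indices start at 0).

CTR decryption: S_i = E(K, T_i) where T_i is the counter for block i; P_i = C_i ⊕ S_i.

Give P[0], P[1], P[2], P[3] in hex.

P[0]: T = 0x9D, S = E(K, T) = 0xCE; 0xA3 ⊕ 0xCE = 0x6D.
P[1]: T = 0x9E, S = E(K, T) = 0xCB; 0xCE ⊕ 0xCB = 0x05.
P[2]: T = 0x9F, S = E(K, T) = 0xCC; 0xA9 ⊕ 0xCC = 0x65.
P[3]: T = 0xA0, S = E(K, T) = 0xC1; 0x18 ⊕ 0xC1 = 0xD9.

P[0] = 0x6D, P[1] = 0x05, P[2] = 0x65, P[3] = 0xD9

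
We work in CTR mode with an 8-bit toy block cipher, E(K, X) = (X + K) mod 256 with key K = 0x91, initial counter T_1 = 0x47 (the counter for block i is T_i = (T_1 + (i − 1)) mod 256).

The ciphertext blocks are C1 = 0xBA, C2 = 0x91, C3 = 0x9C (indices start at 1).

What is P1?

P1 = 0x62

CTR decryption: S_i = E(K, T_i) where T_i is the counter for block i; P_i = C_i ⊕ S_i.
P1: T = 0x47, S = E(K, T) = 0xD8; 0xBA ⊕ 0xD8 = 0x62.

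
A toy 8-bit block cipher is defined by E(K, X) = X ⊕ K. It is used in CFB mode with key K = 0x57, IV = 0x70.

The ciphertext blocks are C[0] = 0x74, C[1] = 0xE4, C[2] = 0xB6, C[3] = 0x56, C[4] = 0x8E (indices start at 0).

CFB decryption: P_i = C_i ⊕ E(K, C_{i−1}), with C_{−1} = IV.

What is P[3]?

P[3] = 0xB7

P[3]: E(K, 0xB6) = 0xE1; 0x56 ⊕ 0xE1 = 0xB7.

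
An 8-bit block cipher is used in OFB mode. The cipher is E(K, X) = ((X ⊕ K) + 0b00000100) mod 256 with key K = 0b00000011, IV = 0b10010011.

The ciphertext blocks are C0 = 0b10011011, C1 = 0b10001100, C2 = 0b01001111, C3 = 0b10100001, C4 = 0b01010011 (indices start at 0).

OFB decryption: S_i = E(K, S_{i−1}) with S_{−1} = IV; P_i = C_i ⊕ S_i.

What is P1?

P1 = 0b00010111

P0: S = E(K, 0b10010011) = 0b10010100; 0b10011011 ⊕ 0b10010100 = 0b00001111.
P1: S = E(K, 0b10010100) = 0b10011011; 0b10001100 ⊕ 0b10011011 = 0b00010111.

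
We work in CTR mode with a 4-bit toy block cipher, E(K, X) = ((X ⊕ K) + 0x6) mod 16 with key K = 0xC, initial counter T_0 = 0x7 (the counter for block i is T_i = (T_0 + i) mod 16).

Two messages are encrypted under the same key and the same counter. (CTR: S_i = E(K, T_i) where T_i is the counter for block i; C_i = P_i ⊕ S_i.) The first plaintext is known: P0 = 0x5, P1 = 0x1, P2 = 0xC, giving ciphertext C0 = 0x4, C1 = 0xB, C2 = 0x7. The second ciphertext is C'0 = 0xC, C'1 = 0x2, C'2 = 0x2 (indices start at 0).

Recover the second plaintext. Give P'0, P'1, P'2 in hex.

P'0 = 0xD, P'1 = 0x8, P'2 = 0x9

In CTR with a reused counter, both messages share the same keystream S_i, so C_i ⊕ C'_i = P_i ⊕ P'_i and thus P'_i = P_i ⊕ C_i ⊕ C'_i.
P'0: 0x5 ⊕ 0x4 ⊕ 0xC = 0xD.
P'1: 0x1 ⊕ 0xB ⊕ 0x2 = 0x8.
P'2: 0xC ⊕ 0x7 ⊕ 0x2 = 0x9.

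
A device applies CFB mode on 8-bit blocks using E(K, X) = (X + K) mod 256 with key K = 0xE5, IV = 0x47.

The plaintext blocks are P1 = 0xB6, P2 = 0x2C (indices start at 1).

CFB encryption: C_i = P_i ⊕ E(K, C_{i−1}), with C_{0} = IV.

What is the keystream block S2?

C1: E(K, 0x47) = 0x2C; 0xB6 ⊕ 0x2C = 0x9A.
C2: E(K, 0x9A) = 0x7F; 0x2C ⊕ 0x7F = 0x53.
So S2 = 0x7F.

0x7F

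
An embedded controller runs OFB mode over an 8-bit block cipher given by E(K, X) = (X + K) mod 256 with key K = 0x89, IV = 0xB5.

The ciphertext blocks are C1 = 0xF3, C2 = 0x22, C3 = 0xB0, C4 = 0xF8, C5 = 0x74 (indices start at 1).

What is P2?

P2 = 0xE5

OFB decryption: S_i = E(K, S_{i−1}) with S_{0} = IV; P_i = C_i ⊕ S_i.
P1: S = E(K, 0xB5) = 0x3E; 0xF3 ⊕ 0x3E = 0xCD.
P2: S = E(K, 0x3E) = 0xC7; 0x22 ⊕ 0xC7 = 0xE5.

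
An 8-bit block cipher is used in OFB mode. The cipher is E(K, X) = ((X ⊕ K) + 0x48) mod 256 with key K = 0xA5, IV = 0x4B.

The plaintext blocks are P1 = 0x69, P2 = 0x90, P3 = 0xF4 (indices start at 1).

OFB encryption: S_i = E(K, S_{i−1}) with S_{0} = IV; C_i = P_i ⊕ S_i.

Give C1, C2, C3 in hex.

C1 = 0x5F, C2 = 0x4B, C3 = 0x32

C1: S = E(K, 0x4B) = 0x36; 0x69 ⊕ 0x36 = 0x5F.
C2: S = E(K, 0x36) = 0xDB; 0x90 ⊕ 0xDB = 0x4B.
C3: S = E(K, 0xDB) = 0xC6; 0xF4 ⊕ 0xC6 = 0x32.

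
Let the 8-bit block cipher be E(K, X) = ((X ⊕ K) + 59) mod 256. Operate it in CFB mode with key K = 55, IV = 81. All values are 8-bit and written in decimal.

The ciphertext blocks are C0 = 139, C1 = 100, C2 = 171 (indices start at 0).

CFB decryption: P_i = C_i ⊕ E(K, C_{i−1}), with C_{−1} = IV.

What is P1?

P1: E(K, 139) = 247; 100 ⊕ 247 = 147.

P1 = 147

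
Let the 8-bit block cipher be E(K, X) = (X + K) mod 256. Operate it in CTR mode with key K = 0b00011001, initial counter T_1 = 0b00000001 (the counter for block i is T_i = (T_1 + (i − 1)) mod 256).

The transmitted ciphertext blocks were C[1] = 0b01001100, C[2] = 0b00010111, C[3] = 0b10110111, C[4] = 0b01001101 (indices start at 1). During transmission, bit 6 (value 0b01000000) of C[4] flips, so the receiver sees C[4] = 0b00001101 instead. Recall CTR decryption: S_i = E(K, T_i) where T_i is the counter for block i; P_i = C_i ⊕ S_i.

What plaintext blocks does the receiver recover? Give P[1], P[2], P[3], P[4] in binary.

P[1] = 0b01010110, P[2] = 0b00001100, P[3] = 0b10101011, P[4] = 0b00010000

Only C[4] changed, to 0b00001101. In CTR, a change in C_i flips the same bit in P_i only; the keystream is unaffected. Decrypting the received ciphertext:
P[1]: T = 0b00000001, S = E(K, T) = 0b00011010; 0b01001100 ⊕ 0b00011010 = 0b01010110.
P[2]: T = 0b00000010, S = E(K, T) = 0b00011011; 0b00010111 ⊕ 0b00011011 = 0b00001100.
P[3]: T = 0b00000011, S = E(K, T) = 0b00011100; 0b10110111 ⊕ 0b00011100 = 0b10101011.
P[4]: T = 0b00000100, S = E(K, T) = 0b00011101; 0b00001101 ⊕ 0b00011101 = 0b00010000.
Blocks that differ from the original plaintext: P[4].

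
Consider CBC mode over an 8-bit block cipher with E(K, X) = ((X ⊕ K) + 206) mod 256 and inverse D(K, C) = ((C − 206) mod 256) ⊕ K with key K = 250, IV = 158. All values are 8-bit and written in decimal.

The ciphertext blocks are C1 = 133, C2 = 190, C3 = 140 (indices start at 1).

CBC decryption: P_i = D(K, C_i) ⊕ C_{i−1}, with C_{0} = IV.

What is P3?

P3: D(K, 140) = 68; 68 ⊕ 190 = 250.

P3 = 250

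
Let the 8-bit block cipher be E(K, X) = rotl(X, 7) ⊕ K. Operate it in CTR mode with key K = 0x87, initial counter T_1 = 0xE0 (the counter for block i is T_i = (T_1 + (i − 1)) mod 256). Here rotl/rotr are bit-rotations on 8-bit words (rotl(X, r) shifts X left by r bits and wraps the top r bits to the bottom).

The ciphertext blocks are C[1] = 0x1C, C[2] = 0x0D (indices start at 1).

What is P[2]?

CTR decryption: S_i = E(K, T_i) where T_i is the counter for block i; P_i = C_i ⊕ S_i.
P[2]: T = 0xE1, S = E(K, T) = 0x77; 0x0D ⊕ 0x77 = 0x7A.

P[2] = 0x7A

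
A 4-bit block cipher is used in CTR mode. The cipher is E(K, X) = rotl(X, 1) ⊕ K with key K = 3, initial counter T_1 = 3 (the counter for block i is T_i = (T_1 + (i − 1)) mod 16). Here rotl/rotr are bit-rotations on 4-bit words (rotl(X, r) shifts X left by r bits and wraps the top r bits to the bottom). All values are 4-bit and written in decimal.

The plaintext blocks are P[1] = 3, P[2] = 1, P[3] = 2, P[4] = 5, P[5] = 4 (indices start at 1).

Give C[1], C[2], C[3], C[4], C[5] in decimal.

C[1] = 6, C[2] = 10, C[3] = 11, C[4] = 10, C[5] = 9

CTR encryption: S_i = E(K, T_i) where T_i is the counter for block i; C_i = P_i ⊕ S_i.
C[1]: T = 3, S = E(K, T) = 5; 3 ⊕ 5 = 6.
C[2]: T = 4, S = E(K, T) = 11; 1 ⊕ 11 = 10.
C[3]: T = 5, S = E(K, T) = 9; 2 ⊕ 9 = 11.
C[4]: T = 6, S = E(K, T) = 15; 5 ⊕ 15 = 10.
C[5]: T = 7, S = E(K, T) = 13; 4 ⊕ 13 = 9.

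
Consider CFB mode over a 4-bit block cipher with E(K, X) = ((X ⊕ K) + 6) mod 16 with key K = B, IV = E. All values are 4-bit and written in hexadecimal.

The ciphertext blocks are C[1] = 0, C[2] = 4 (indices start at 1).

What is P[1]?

P[1] = B

CFB decryption: P_i = C_i ⊕ E(K, C_{i−1}), with C_{0} = IV.
P[1]: E(K, E) = B; 0 ⊕ B = B.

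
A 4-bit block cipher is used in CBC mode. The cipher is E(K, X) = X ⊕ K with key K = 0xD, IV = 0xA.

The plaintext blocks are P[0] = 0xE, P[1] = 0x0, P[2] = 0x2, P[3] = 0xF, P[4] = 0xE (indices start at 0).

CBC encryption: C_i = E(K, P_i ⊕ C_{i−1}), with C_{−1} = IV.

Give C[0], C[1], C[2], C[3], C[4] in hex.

C[0]: P[0] ⊕ 0xA = 0x4; E(K, 0x4) = 0x9.
C[1]: P[1] ⊕ 0x9 = 0x9; E(K, 0x9) = 0x4.
C[2]: P[2] ⊕ 0x4 = 0x6; E(K, 0x6) = 0xB.
C[3]: P[3] ⊕ 0xB = 0x4; E(K, 0x4) = 0x9.
C[4]: P[4] ⊕ 0x9 = 0x7; E(K, 0x7) = 0xA.

C[0] = 0x9, C[1] = 0x4, C[2] = 0xB, C[3] = 0x9, C[4] = 0xA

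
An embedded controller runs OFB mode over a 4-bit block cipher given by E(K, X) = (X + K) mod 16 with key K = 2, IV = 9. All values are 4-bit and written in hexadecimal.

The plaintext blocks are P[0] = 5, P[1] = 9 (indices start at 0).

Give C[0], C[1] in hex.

C[0] = E, C[1] = 4

OFB encryption: S_i = E(K, S_{i−1}) with S_{−1} = IV; C_i = P_i ⊕ S_i.
C[0]: S = E(K, 9) = B; 5 ⊕ B = E.
C[1]: S = E(K, B) = D; 9 ⊕ D = 4.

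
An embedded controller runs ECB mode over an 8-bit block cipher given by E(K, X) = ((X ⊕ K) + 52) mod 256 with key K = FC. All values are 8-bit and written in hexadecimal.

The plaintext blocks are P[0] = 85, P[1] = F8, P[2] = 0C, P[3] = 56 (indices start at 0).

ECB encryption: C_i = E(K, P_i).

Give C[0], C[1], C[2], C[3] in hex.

C[0] = CB, C[1] = 56, C[2] = 42, C[3] = FC

C[0]: E(K, 85) = CB.
C[1]: E(K, F8) = 56.
C[2]: E(K, 0C) = 42.
C[3]: E(K, 56) = FC.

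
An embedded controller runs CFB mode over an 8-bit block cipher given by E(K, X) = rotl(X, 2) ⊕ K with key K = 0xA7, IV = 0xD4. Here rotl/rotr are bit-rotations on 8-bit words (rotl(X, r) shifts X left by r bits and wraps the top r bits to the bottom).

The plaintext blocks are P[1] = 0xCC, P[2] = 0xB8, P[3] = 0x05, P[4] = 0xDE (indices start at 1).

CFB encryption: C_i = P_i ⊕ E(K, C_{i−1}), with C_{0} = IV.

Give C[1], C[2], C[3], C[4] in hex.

C[1]: E(K, 0xD4) = 0xF4; 0xCC ⊕ 0xF4 = 0x38.
C[2]: E(K, 0x38) = 0x47; 0xB8 ⊕ 0x47 = 0xFF.
C[3]: E(K, 0xFF) = 0x58; 0x05 ⊕ 0x58 = 0x5D.
C[4]: E(K, 0x5D) = 0xD2; 0xDE ⊕ 0xD2 = 0x0C.

C[1] = 0x38, C[2] = 0xFF, C[3] = 0x5D, C[4] = 0x0C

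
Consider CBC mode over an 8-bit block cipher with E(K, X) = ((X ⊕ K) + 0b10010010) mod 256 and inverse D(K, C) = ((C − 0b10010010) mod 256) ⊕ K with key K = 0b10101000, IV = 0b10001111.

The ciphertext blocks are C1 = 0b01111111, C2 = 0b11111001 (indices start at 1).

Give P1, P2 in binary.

P1 = 0b11001010, P2 = 0b10110000

CBC decryption: P_i = D(K, C_i) ⊕ C_{i−1}, with C_{0} = IV.
P1: D(K, 0b01111111) = 0b01000101; 0b01000101 ⊕ 0b10001111 = 0b11001010.
P2: D(K, 0b11111001) = 0b11001111; 0b11001111 ⊕ 0b01111111 = 0b10110000.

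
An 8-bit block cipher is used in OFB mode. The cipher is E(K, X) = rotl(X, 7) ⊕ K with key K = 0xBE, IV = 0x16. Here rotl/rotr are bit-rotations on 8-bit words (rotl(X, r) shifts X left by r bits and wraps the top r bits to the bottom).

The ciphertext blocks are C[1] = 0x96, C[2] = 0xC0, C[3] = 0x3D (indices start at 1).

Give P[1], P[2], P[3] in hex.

OFB decryption: S_i = E(K, S_{i−1}) with S_{0} = IV; P_i = C_i ⊕ S_i.
P[1]: S = E(K, 0x16) = 0xB5; 0x96 ⊕ 0xB5 = 0x23.
P[2]: S = E(K, 0xB5) = 0x64; 0xC0 ⊕ 0x64 = 0xA4.
P[3]: S = E(K, 0x64) = 0x8C; 0x3D ⊕ 0x8C = 0xB1.

P[1] = 0x23, P[2] = 0xA4, P[3] = 0xB1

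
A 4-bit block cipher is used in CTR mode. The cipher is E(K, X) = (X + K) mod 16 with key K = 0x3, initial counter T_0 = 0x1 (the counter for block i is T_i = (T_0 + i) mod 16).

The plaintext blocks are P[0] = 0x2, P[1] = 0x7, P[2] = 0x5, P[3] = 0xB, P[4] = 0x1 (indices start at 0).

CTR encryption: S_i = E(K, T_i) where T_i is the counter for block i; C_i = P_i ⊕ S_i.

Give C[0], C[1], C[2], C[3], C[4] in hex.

C[0] = 0x6, C[1] = 0x2, C[2] = 0x3, C[3] = 0xC, C[4] = 0x9

C[0]: T = 0x1, S = E(K, T) = 0x4; 0x2 ⊕ 0x4 = 0x6.
C[1]: T = 0x2, S = E(K, T) = 0x5; 0x7 ⊕ 0x5 = 0x2.
C[2]: T = 0x3, S = E(K, T) = 0x6; 0x5 ⊕ 0x6 = 0x3.
C[3]: T = 0x4, S = E(K, T) = 0x7; 0xB ⊕ 0x7 = 0xC.
C[4]: T = 0x5, S = E(K, T) = 0x8; 0x1 ⊕ 0x8 = 0x9.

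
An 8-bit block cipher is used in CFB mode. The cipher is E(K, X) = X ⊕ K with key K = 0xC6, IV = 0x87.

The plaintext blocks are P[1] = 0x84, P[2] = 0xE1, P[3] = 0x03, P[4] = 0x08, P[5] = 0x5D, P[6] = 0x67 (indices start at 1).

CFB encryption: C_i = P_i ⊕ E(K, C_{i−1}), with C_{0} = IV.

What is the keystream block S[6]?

0xB4

C[1]: E(K, 0x87) = 0x41; 0x84 ⊕ 0x41 = 0xC5.
C[2]: E(K, 0xC5) = 0x03; 0xE1 ⊕ 0x03 = 0xE2.
C[3]: E(K, 0xE2) = 0x24; 0x03 ⊕ 0x24 = 0x27.
C[4]: E(K, 0x27) = 0xE1; 0x08 ⊕ 0xE1 = 0xE9.
C[5]: E(K, 0xE9) = 0x2F; 0x5D ⊕ 0x2F = 0x72.
C[6]: E(K, 0x72) = 0xB4; 0x67 ⊕ 0xB4 = 0xD3.
So S[6] = 0xB4.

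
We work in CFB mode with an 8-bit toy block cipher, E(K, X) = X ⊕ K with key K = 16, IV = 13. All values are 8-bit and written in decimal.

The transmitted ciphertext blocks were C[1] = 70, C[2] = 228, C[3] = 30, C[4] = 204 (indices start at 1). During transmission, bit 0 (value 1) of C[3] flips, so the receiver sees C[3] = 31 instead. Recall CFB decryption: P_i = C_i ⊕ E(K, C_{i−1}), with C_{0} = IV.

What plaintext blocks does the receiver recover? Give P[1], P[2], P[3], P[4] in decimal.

Only C[3] changed, to 31. In CFB, a change in C_i flips the same bit in P_i and garbles P_{i+1}. Decrypting the received ciphertext:
P[1]: E(K, 13) = 29; 70 ⊕ 29 = 91.
P[2]: E(K, 70) = 86; 228 ⊕ 86 = 178.
P[3]: E(K, 228) = 244; 31 ⊕ 244 = 235.
P[4]: E(K, 31) = 15; 204 ⊕ 15 = 195.
Blocks that differ from the original plaintext: P[3], P[4].

P[1] = 91, P[2] = 178, P[3] = 235, P[4] = 195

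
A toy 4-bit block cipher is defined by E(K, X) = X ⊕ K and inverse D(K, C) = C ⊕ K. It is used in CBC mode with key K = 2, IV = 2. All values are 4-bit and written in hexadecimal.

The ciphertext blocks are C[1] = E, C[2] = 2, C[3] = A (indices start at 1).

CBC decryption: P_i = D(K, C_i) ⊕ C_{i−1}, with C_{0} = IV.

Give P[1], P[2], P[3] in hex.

P[1]: D(K, E) = C; C ⊕ 2 = E.
P[2]: D(K, 2) = 0; 0 ⊕ E = E.
P[3]: D(K, A) = 8; 8 ⊕ 2 = A.

P[1] = E, P[2] = E, P[3] = A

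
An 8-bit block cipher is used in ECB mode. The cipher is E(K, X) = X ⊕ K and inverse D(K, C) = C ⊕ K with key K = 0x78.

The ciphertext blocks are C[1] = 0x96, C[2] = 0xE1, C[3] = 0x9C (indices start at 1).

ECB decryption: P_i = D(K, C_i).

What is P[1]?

P[1] = 0xEE

P[1]: D(K, 0x96) = 0xEE.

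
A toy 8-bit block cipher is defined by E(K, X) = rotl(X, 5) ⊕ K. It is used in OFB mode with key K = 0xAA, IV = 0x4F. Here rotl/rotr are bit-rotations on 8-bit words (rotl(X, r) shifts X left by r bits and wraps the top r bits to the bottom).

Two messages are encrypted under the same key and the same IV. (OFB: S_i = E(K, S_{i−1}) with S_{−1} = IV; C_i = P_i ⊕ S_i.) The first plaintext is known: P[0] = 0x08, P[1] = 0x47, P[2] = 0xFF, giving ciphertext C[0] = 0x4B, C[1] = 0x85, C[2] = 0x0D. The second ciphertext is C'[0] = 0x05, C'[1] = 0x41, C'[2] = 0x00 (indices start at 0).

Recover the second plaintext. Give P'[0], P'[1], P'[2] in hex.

P'[0] = 0x46, P'[1] = 0x83, P'[2] = 0xF2

In OFB with a reused IV, both messages share the same keystream S_i, so C_i ⊕ C'_i = P_i ⊕ P'_i and thus P'_i = P_i ⊕ C_i ⊕ C'_i.
P'[0]: 0x08 ⊕ 0x4B ⊕ 0x05 = 0x46.
P'[1]: 0x47 ⊕ 0x85 ⊕ 0x41 = 0x83.
P'[2]: 0xFF ⊕ 0x0D ⊕ 0x00 = 0xF2.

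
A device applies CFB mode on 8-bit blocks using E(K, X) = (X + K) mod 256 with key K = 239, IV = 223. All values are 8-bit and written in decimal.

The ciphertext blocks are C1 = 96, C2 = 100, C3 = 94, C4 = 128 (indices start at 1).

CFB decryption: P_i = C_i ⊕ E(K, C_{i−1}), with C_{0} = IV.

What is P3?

P3: E(K, 100) = 83; 94 ⊕ 83 = 13.

P3 = 13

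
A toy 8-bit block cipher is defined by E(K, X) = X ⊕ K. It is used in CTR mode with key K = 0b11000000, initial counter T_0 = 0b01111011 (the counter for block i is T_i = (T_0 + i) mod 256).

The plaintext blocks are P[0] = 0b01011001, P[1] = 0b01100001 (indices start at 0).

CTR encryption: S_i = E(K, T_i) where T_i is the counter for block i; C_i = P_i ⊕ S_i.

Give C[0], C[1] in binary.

C[0]: T = 0b01111011, S = E(K, T) = 0b10111011; 0b01011001 ⊕ 0b10111011 = 0b11100010.
C[1]: T = 0b01111100, S = E(K, T) = 0b10111100; 0b01100001 ⊕ 0b10111100 = 0b11011101.

C[0] = 0b11100010, C[1] = 0b11011101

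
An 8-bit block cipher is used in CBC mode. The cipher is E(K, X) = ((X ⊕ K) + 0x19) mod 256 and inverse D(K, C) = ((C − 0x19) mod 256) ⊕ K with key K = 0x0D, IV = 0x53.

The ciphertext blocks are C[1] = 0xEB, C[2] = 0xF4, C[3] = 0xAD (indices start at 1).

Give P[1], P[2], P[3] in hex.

CBC decryption: P_i = D(K, C_i) ⊕ C_{i−1}, with C_{0} = IV.
P[1]: D(K, 0xEB) = 0xDF; 0xDF ⊕ 0x53 = 0x8C.
P[2]: D(K, 0xF4) = 0xD6; 0xD6 ⊕ 0xEB = 0x3D.
P[3]: D(K, 0xAD) = 0x99; 0x99 ⊕ 0xF4 = 0x6D.

P[1] = 0x8C, P[2] = 0x3D, P[3] = 0x6D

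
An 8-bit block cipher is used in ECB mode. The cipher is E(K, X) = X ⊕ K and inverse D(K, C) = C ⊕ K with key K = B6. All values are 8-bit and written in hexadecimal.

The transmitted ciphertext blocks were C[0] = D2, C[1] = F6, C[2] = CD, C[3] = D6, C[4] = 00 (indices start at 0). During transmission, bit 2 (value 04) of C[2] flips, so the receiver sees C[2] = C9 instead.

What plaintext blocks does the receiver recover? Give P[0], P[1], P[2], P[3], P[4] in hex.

ECB decryption: P_i = D(K, C_i).
Only C[2] changed, to C9. In ECB, a change in C_i affects only P_i. Decrypting the received ciphertext:
P[0]: D(K, D2) = 64.
P[1]: D(K, F6) = 40.
P[2]: D(K, C9) = 7F.
P[3]: D(K, D6) = 60.
P[4]: D(K, 00) = B6.
Blocks that differ from the original plaintext: P[2].

P[0] = 64, P[1] = 40, P[2] = 7F, P[3] = 60, P[4] = B6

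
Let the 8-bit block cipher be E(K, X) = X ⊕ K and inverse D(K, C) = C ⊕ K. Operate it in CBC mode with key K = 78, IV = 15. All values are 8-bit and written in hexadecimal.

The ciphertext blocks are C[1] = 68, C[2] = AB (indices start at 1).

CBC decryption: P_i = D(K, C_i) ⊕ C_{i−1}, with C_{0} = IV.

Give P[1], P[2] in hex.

P[1] = 05, P[2] = BB

P[1]: D(K, 68) = 10; 10 ⊕ 15 = 05.
P[2]: D(K, AB) = D3; D3 ⊕ 68 = BB.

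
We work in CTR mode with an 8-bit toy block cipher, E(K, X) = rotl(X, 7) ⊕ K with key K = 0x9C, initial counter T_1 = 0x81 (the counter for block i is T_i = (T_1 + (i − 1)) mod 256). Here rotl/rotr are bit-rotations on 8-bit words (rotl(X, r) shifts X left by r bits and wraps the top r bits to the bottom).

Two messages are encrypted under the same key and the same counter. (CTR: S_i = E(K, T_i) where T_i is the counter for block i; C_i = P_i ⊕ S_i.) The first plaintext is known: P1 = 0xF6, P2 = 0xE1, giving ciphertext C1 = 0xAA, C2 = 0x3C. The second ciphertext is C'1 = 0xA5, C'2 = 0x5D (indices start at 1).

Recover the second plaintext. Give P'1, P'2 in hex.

In CTR with a reused counter, both messages share the same keystream S_i, so C_i ⊕ C'_i = P_i ⊕ P'_i and thus P'_i = P_i ⊕ C_i ⊕ C'_i.
P'1: 0xF6 ⊕ 0xAA ⊕ 0xA5 = 0xF9.
P'2: 0xE1 ⊕ 0x3C ⊕ 0x5D = 0x80.

P'1 = 0xF9, P'2 = 0x80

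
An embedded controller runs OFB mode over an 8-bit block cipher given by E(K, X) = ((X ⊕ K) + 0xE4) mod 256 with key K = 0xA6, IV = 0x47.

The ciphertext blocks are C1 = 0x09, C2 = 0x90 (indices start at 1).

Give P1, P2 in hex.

OFB decryption: S_i = E(K, S_{i−1}) with S_{0} = IV; P_i = C_i ⊕ S_i.
P1: S = E(K, 0x47) = 0xC5; 0x09 ⊕ 0xC5 = 0xCC.
P2: S = E(K, 0xC5) = 0x47; 0x90 ⊕ 0x47 = 0xD7.

P1 = 0xCC, P2 = 0xD7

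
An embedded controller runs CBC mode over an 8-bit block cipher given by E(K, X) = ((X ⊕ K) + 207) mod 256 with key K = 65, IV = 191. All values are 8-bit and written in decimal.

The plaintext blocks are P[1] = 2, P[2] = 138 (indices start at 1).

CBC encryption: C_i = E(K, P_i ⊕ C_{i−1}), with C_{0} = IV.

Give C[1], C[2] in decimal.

C[1]: P[1] ⊕ 191 = 189; E(K, 189) = 203.
C[2]: P[2] ⊕ 203 = 65; E(K, 65) = 207.

C[1] = 203, C[2] = 207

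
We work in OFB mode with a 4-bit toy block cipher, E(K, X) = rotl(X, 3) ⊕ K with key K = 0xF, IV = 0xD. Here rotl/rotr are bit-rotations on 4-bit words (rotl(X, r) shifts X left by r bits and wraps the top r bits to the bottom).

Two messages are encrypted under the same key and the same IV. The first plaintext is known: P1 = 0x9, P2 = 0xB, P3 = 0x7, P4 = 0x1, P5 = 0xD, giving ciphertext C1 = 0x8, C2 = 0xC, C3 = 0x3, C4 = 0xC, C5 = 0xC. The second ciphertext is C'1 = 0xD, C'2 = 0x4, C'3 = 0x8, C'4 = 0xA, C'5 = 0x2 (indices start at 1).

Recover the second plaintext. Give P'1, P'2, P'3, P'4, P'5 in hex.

P'1 = 0xC, P'2 = 0x3, P'3 = 0xC, P'4 = 0x7, P'5 = 0x3

In OFB with a reused IV, both messages share the same keystream S_i, so C_i ⊕ C'_i = P_i ⊕ P'_i and thus P'_i = P_i ⊕ C_i ⊕ C'_i.
P'1: 0x9 ⊕ 0x8 ⊕ 0xD = 0xC.
P'2: 0xB ⊕ 0xC ⊕ 0x4 = 0x3.
P'3: 0x7 ⊕ 0x3 ⊕ 0x8 = 0xC.
P'4: 0x1 ⊕ 0xC ⊕ 0xA = 0x7.
P'5: 0xD ⊕ 0xC ⊕ 0x2 = 0x3.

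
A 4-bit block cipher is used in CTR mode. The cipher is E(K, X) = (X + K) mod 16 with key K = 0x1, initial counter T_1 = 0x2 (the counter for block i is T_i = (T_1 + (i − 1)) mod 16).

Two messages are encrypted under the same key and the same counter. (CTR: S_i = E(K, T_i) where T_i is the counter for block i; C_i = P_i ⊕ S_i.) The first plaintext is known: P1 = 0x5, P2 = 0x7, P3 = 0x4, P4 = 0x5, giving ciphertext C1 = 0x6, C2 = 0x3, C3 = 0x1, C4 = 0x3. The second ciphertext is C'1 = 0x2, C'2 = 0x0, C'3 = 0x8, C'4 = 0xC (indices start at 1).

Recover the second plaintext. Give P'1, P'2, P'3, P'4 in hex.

In CTR with a reused counter, both messages share the same keystream S_i, so C_i ⊕ C'_i = P_i ⊕ P'_i and thus P'_i = P_i ⊕ C_i ⊕ C'_i.
P'1: 0x5 ⊕ 0x6 ⊕ 0x2 = 0x1.
P'2: 0x7 ⊕ 0x3 ⊕ 0x0 = 0x4.
P'3: 0x4 ⊕ 0x1 ⊕ 0x8 = 0xD.
P'4: 0x5 ⊕ 0x3 ⊕ 0xC = 0xA.

P'1 = 0x1, P'2 = 0x4, P'3 = 0xD, P'4 = 0xA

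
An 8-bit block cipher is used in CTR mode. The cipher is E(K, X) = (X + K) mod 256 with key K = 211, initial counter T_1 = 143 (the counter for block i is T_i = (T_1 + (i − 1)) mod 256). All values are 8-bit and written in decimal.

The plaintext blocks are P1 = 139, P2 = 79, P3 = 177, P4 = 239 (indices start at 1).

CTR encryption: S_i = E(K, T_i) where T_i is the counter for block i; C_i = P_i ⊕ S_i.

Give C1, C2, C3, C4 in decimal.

C1: T = 143, S = E(K, T) = 98; 139 ⊕ 98 = 233.
C2: T = 144, S = E(K, T) = 99; 79 ⊕ 99 = 44.
C3: T = 145, S = E(K, T) = 100; 177 ⊕ 100 = 213.
C4: T = 146, S = E(K, T) = 101; 239 ⊕ 101 = 138.

C1 = 233, C2 = 44, C3 = 213, C4 = 138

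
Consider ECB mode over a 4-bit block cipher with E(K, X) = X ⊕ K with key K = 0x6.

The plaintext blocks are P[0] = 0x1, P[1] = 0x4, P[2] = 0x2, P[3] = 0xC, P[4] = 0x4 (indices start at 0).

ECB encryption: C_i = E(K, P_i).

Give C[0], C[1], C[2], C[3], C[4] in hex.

C[0] = 0x7, C[1] = 0x2, C[2] = 0x4, C[3] = 0xA, C[4] = 0x2

C[0]: E(K, 0x1) = 0x7.
C[1]: E(K, 0x4) = 0x2.
C[2]: E(K, 0x2) = 0x4.
C[3]: E(K, 0xC) = 0xA.
C[4]: E(K, 0x4) = 0x2.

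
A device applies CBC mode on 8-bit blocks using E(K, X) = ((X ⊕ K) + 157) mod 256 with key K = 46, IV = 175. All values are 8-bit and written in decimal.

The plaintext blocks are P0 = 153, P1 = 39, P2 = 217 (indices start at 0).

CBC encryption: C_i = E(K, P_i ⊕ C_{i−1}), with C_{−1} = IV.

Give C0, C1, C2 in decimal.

C0 = 181, C1 = 89, C2 = 75

C0: P0 ⊕ 175 = 54; E(K, 54) = 181.
C1: P1 ⊕ 181 = 146; E(K, 146) = 89.
C2: P2 ⊕ 89 = 128; E(K, 128) = 75.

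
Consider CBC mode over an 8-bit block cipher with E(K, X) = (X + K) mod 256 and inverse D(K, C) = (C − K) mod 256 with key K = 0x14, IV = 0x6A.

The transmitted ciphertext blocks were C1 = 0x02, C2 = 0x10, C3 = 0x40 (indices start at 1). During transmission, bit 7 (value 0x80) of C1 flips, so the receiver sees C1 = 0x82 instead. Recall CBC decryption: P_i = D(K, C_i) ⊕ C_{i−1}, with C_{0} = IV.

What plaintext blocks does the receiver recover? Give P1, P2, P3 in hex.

P1 = 0x04, P2 = 0x7E, P3 = 0x3C

Only C1 changed, to 0x82. In CBC, a change in C_i garbles P_i and flips the same bit in P_{i+1}. Decrypting the received ciphertext:
P1: D(K, 0x82) = 0x6E; 0x6E ⊕ 0x6A = 0x04.
P2: D(K, 0x10) = 0xFC; 0xFC ⊕ 0x82 = 0x7E.
P3: D(K, 0x40) = 0x2C; 0x2C ⊕ 0x10 = 0x3C.
Blocks that differ from the original plaintext: P1, P2.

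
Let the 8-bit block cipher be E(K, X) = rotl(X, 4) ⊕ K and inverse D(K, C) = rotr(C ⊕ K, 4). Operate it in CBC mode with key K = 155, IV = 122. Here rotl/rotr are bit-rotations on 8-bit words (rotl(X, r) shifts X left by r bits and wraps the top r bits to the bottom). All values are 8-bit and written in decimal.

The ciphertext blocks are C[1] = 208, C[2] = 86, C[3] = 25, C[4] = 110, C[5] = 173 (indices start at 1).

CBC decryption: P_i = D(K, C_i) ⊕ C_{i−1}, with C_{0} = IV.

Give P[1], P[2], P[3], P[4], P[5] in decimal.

P[1] = 206, P[2] = 12, P[3] = 126, P[4] = 70, P[5] = 13

P[1]: D(K, 208) = 180; 180 ⊕ 122 = 206.
P[2]: D(K, 86) = 220; 220 ⊕ 208 = 12.
P[3]: D(K, 25) = 40; 40 ⊕ 86 = 126.
P[4]: D(K, 110) = 95; 95 ⊕ 25 = 70.
P[5]: D(K, 173) = 99; 99 ⊕ 110 = 13.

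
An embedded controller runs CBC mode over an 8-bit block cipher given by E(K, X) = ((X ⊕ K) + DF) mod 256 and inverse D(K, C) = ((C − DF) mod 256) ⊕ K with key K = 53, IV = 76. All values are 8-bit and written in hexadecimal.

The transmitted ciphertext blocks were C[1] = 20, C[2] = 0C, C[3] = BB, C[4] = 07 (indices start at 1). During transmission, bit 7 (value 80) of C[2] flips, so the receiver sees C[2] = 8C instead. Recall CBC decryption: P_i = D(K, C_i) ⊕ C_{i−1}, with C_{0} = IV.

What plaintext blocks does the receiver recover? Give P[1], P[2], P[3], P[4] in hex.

Only C[2] changed, to 8C. In CBC, a change in C_i garbles P_i and flips the same bit in P_{i+1}. Decrypting the received ciphertext:
P[1]: D(K, 20) = 12; 12 ⊕ 76 = 64.
P[2]: D(K, 8C) = FE; FE ⊕ 20 = DE.
P[3]: D(K, BB) = 8F; 8F ⊕ 8C = 03.
P[4]: D(K, 07) = 7B; 7B ⊕ BB = C0.
Blocks that differ from the original plaintext: P[2], P[3].

P[1] = 64, P[2] = DE, P[3] = 03, P[4] = C0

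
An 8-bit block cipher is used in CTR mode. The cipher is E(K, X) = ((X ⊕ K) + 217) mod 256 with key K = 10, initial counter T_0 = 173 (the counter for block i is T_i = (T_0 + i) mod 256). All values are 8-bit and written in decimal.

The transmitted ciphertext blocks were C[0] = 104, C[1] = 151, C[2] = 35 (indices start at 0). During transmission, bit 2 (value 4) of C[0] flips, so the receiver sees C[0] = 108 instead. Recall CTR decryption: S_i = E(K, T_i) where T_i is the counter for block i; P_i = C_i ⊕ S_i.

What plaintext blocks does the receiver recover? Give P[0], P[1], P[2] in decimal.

P[0] = 236, P[1] = 234, P[2] = 93

Only C[0] changed, to 108. In CTR, a change in C_i flips the same bit in P_i only; the keystream is unaffected. Decrypting the received ciphertext:
P[0]: T = 173, S = E(K, T) = 128; 108 ⊕ 128 = 236.
P[1]: T = 174, S = E(K, T) = 125; 151 ⊕ 125 = 234.
P[2]: T = 175, S = E(K, T) = 126; 35 ⊕ 126 = 93.
Blocks that differ from the original plaintext: P[0].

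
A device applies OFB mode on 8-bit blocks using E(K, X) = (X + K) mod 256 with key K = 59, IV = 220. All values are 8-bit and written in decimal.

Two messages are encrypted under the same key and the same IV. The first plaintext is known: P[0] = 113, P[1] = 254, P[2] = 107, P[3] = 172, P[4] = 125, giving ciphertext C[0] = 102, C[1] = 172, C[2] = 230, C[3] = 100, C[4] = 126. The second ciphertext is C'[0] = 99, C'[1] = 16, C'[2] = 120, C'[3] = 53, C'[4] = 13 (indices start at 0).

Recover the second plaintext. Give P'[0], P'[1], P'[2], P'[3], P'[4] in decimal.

P'[0] = 116, P'[1] = 66, P'[2] = 245, P'[3] = 253, P'[4] = 14

In OFB with a reused IV, both messages share the same keystream S_i, so C_i ⊕ C'_i = P_i ⊕ P'_i and thus P'_i = P_i ⊕ C_i ⊕ C'_i.
P'[0]: 113 ⊕ 102 ⊕ 99 = 116.
P'[1]: 254 ⊕ 172 ⊕ 16 = 66.
P'[2]: 107 ⊕ 230 ⊕ 120 = 245.
P'[3]: 172 ⊕ 100 ⊕ 53 = 253.
P'[4]: 125 ⊕ 126 ⊕ 13 = 14.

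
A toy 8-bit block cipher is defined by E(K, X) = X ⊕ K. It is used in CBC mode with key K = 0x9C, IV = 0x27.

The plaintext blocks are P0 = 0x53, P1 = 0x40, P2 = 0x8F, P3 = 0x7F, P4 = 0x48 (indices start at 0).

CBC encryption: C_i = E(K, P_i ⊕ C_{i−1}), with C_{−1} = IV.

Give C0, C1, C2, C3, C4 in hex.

C0 = 0xE8, C1 = 0x34, C2 = 0x27, C3 = 0xC4, C4 = 0x10

C0: P0 ⊕ 0x27 = 0x74; E(K, 0x74) = 0xE8.
C1: P1 ⊕ 0xE8 = 0xA8; E(K, 0xA8) = 0x34.
C2: P2 ⊕ 0x34 = 0xBB; E(K, 0xBB) = 0x27.
C3: P3 ⊕ 0x27 = 0x58; E(K, 0x58) = 0xC4.
C4: P4 ⊕ 0xC4 = 0x8C; E(K, 0x8C) = 0x10.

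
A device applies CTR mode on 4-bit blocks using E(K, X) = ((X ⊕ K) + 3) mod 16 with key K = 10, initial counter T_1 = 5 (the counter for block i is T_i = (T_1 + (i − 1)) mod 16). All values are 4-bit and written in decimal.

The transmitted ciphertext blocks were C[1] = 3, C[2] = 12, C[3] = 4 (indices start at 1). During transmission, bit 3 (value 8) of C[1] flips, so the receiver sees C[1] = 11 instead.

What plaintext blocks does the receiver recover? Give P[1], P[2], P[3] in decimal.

CTR decryption: S_i = E(K, T_i) where T_i is the counter for block i; P_i = C_i ⊕ S_i.
Only C[1] changed, to 11. In CTR, a change in C_i flips the same bit in P_i only; the keystream is unaffected. Decrypting the received ciphertext:
P[1]: T = 5, S = E(K, T) = 2; 11 ⊕ 2 = 9.
P[2]: T = 6, S = E(K, T) = 15; 12 ⊕ 15 = 3.
P[3]: T = 7, S = E(K, T) = 0; 4 ⊕ 0 = 4.
Blocks that differ from the original plaintext: P[1].

P[1] = 9, P[2] = 3, P[3] = 4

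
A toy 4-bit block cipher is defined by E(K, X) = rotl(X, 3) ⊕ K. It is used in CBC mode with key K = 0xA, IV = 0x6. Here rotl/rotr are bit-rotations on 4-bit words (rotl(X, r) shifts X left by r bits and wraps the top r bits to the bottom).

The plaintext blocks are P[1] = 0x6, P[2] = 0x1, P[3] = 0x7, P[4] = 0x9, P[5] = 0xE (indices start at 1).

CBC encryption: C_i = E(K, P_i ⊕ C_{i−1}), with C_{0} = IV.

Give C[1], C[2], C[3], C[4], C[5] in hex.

C[1] = 0xA, C[2] = 0x7, C[3] = 0xA, C[4] = 0x3, C[5] = 0x4

C[1]: P[1] ⊕ 0x6 = 0x0; E(K, 0x0) = 0xA.
C[2]: P[2] ⊕ 0xA = 0xB; E(K, 0xB) = 0x7.
C[3]: P[3] ⊕ 0x7 = 0x0; E(K, 0x0) = 0xA.
C[4]: P[4] ⊕ 0xA = 0x3; E(K, 0x3) = 0x3.
C[5]: P[5] ⊕ 0x3 = 0xD; E(K, 0xD) = 0x4.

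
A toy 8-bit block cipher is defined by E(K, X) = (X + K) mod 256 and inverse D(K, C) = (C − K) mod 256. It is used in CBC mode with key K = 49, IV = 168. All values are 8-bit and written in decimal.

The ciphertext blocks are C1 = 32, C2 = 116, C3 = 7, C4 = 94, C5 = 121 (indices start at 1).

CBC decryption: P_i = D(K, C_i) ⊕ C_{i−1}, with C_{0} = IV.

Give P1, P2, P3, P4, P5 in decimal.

P1 = 71, P2 = 99, P3 = 162, P4 = 42, P5 = 22

P1: D(K, 32) = 239; 239 ⊕ 168 = 71.
P2: D(K, 116) = 67; 67 ⊕ 32 = 99.
P3: D(K, 7) = 214; 214 ⊕ 116 = 162.
P4: D(K, 94) = 45; 45 ⊕ 7 = 42.
P5: D(K, 121) = 72; 72 ⊕ 94 = 22.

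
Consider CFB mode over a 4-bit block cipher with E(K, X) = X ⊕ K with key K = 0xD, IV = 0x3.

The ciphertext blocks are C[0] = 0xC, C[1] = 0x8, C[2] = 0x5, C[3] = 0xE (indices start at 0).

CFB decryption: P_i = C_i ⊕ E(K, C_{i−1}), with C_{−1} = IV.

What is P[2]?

P[2]: E(K, 0x8) = 0x5; 0x5 ⊕ 0x5 = 0x0.

P[2] = 0x0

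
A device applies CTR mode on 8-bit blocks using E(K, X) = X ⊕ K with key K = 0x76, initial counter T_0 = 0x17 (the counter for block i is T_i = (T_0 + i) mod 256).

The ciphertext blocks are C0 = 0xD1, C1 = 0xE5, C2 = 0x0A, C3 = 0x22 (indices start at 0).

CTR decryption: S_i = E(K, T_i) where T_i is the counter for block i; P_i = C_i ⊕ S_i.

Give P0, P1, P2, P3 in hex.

P0: T = 0x17, S = E(K, T) = 0x61; 0xD1 ⊕ 0x61 = 0xB0.
P1: T = 0x18, S = E(K, T) = 0x6E; 0xE5 ⊕ 0x6E = 0x8B.
P2: T = 0x19, S = E(K, T) = 0x6F; 0x0A ⊕ 0x6F = 0x65.
P3: T = 0x1A, S = E(K, T) = 0x6C; 0x22 ⊕ 0x6C = 0x4E.

P0 = 0xB0, P1 = 0x8B, P2 = 0x65, P3 = 0x4E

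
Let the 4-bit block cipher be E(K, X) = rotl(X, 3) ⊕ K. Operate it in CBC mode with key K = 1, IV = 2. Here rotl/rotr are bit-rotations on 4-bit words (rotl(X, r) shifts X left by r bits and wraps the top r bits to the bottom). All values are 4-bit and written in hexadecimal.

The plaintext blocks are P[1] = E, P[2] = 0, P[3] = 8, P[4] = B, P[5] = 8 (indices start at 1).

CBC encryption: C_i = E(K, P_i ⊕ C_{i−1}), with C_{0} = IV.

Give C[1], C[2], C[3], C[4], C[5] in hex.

C[1]: P[1] ⊕ 2 = C; E(K, C) = 7.
C[2]: P[2] ⊕ 7 = 7; E(K, 7) = A.
C[3]: P[3] ⊕ A = 2; E(K, 2) = 0.
C[4]: P[4] ⊕ 0 = B; E(K, B) = C.
C[5]: P[5] ⊕ C = 4; E(K, 4) = 3.

C[1] = 7, C[2] = A, C[3] = 0, C[4] = C, C[5] = 3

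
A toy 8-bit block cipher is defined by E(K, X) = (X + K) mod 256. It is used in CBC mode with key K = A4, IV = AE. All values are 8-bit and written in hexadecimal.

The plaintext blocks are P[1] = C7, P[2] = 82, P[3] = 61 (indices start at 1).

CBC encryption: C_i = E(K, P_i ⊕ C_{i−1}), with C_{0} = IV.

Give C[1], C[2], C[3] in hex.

C[1]: P[1] ⊕ AE = 69; E(K, 69) = 0D.
C[2]: P[2] ⊕ 0D = 8F; E(K, 8F) = 33.
C[3]: P[3] ⊕ 33 = 52; E(K, 52) = F6.

C[1] = 0D, C[2] = 33, C[3] = F6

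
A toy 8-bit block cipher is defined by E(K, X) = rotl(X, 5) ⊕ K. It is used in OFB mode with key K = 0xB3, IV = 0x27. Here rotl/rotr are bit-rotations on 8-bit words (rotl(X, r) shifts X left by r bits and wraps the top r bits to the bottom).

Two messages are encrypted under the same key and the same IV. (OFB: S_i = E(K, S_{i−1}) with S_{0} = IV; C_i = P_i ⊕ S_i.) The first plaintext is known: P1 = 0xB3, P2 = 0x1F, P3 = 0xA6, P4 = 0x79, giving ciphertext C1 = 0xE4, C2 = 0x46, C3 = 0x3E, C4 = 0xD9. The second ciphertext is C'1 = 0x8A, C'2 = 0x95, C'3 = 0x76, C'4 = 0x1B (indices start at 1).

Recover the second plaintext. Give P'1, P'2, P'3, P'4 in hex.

P'1 = 0xDD, P'2 = 0xCC, P'3 = 0xEE, P'4 = 0xBB

In OFB with a reused IV, both messages share the same keystream S_i, so C_i ⊕ C'_i = P_i ⊕ P'_i and thus P'_i = P_i ⊕ C_i ⊕ C'_i.
P'1: 0xB3 ⊕ 0xE4 ⊕ 0x8A = 0xDD.
P'2: 0x1F ⊕ 0x46 ⊕ 0x95 = 0xCC.
P'3: 0xA6 ⊕ 0x3E ⊕ 0x76 = 0xEE.
P'4: 0x79 ⊕ 0xD9 ⊕ 0x1B = 0xBB.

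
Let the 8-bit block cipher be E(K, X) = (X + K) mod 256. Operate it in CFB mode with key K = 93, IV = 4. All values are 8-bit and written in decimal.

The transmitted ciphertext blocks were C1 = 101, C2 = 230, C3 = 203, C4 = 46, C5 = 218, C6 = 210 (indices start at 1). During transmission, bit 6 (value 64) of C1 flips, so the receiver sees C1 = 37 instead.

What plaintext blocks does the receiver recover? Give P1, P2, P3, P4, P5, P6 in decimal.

P1 = 68, P2 = 100, P3 = 136, P4 = 6, P5 = 81, P6 = 229

CFB decryption: P_i = C_i ⊕ E(K, C_{i−1}), with C_{0} = IV.
Only C1 changed, to 37. In CFB, a change in C_i flips the same bit in P_i and garbles P_{i+1}. Decrypting the received ciphertext:
P1: E(K, 4) = 97; 37 ⊕ 97 = 68.
P2: E(K, 37) = 130; 230 ⊕ 130 = 100.
P3: E(K, 230) = 67; 203 ⊕ 67 = 136.
P4: E(K, 203) = 40; 46 ⊕ 40 = 6.
P5: E(K, 46) = 139; 218 ⊕ 139 = 81.
P6: E(K, 218) = 55; 210 ⊕ 55 = 229.
Blocks that differ from the original plaintext: P1, P2.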